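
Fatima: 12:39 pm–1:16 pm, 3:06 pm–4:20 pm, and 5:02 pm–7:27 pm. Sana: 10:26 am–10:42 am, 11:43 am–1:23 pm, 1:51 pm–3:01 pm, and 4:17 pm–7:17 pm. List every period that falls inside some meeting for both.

12:39 pm-1:16 pm ∩ B → 12:39 pm-1:16 pm.
3:06 pm-4:20 pm ∩ B → 4:17 pm-4:20 pm.
5:02 pm-7:27 pm ∩ B → 5:02 pm-7:17 pm.

12:39 pm-1:16 pm, 4:17 pm-4:20 pm, 5:02 pm-7:17 pm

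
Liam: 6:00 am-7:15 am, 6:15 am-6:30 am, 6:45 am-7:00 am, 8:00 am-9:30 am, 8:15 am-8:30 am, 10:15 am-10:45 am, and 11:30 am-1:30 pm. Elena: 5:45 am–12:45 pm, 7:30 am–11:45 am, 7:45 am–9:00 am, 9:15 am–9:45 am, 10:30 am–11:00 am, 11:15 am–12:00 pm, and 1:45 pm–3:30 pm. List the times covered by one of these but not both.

First set merges to 6:00 am-7:15 am, 8:00 am-9:30 am, 10:15 am-10:45 am, 11:30 am-1:30 pm.
Second set merges to 5:45 am-12:45 pm, 1:45 pm-3:30 pm.
A but not B: 12:45 pm-1:30 pm.
B but not A: 5:45 am-6:00 am, 7:15 am-8:00 am, 9:30 am-10:15 am, 10:45 am-11:30 am, 1:45 pm-3:30 pm.
Combining gives A △ B.

5:45 am-6:00 am, 7:15 am-8:00 am, 9:30 am-10:15 am, 10:45 am-11:30 am, 12:45 pm-1:30 pm, 1:45 pm-3:30 pm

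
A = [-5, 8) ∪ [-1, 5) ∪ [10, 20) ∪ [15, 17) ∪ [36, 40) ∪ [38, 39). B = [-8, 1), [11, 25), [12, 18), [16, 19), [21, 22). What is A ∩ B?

[-5, 1) ∪ [11, 20)

A, merged: [-5, 8), [10, 20), [36, 40).
B, merged: [-8, 1), [11, 25).
[-5, 8) meets the second set on [-5, 1).
[10, 20) meets the second set on [11, 20).
[36, 40): no overlap with the second set.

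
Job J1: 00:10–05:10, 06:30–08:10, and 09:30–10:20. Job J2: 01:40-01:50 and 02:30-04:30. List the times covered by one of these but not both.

00:10–01:40, 01:50–02:30, 04:30–05:10, 06:30–08:10, 09:30–10:20

A but not B: 00:10–01:40, 01:50–02:30, 04:30–05:10, 06:30–08:10, 09:30–10:20.
B but not A: none.
Combining gives A △ B.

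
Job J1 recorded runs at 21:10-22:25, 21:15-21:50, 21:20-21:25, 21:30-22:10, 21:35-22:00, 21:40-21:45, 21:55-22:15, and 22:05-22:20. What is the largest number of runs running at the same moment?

Sweep endpoints in order; track running count of active intervals.
Peak of 5 reached at 21:40.

5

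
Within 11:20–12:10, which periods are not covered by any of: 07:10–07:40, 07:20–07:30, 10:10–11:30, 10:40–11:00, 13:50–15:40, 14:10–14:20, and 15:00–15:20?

11:30–12:10

Covered (merged): 07:10–07:40, 10:10–11:30, 13:50–15:40.
Complement within 11:20–12:10: 11:30–12:10.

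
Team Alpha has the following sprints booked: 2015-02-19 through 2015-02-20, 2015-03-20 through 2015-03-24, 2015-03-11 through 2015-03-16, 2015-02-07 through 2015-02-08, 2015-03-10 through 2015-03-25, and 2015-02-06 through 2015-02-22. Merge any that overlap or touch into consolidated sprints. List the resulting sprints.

Sort by start: 2015-02-06 through 2015-02-22, 2015-02-07 through 2015-02-08, 2015-02-19 through 2015-02-20, 2015-03-10 through 2015-03-25, 2015-03-11 through 2015-03-16, 2015-03-20 through 2015-03-24.
2015-02-07 through 2015-02-08 overlaps/touches 2015-02-06 through 2015-02-22 → extend to 2015-02-06 through 2015-02-22.
2015-02-19 through 2015-02-20 overlaps/touches 2015-02-06 through 2015-02-22 → extend to 2015-02-06 through 2015-02-22.
2015-03-10 through 2015-03-25 is disjoint → start new block.
2015-03-11 through 2015-03-16 overlaps/touches 2015-03-10 through 2015-03-25 → extend to 2015-03-10 through 2015-03-25.
2015-03-20 through 2015-03-24 overlaps/touches 2015-03-10 through 2015-03-25 → extend to 2015-03-10 through 2015-03-25.

2015-02-06 through 2015-02-22, 2015-03-10 through 2015-03-25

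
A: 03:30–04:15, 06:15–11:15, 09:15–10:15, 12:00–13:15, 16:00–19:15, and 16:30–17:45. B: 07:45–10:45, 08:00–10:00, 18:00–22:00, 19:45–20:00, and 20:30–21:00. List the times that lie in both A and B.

Merge the first list: 03:30–04:15, 06:15–11:15, 12:00–13:15, 16:00–19:15.
Merge the second list: 07:45–10:45, 18:00–22:00.
03:30–04:15 falls entirely outside B.
06:15–11:15 overlaps B on 07:45–10:45.
12:00–13:15 falls entirely outside B.
16:00–19:15 overlaps B on 18:00–19:15.

07:45–10:45, 18:00–19:15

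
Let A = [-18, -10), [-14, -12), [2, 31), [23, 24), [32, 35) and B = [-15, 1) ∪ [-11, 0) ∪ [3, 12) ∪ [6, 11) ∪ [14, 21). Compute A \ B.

Merge the first list: [-18, -10), [2, 31), [32, 35).
Merge the second list: [-15, 1), [3, 12), [14, 21).
[-18, -10) \ B = [-18, -15).
[2, 31) \ B = [2, 3), [12, 14), [21, 31).
[32, 35): nothing removed.

[-18, -15) ∪ [2, 3) ∪ [12, 14) ∪ [21, 31) ∪ [32, 35)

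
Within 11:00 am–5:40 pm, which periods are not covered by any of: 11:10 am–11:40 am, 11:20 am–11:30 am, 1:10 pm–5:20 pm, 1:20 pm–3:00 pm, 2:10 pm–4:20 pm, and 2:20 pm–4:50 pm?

Covered (merged): 11:10 am-11:40 am, 1:10 pm-5:20 pm.
Uncovered inside 11:00 am-5:40 pm: 11:00 am-11:10 am, 11:40 am-1:10 pm, 5:20 pm-5:40 pm.

11:00 am-11:10 am, 11:40 am-1:10 pm, 5:20 pm-5:40 pm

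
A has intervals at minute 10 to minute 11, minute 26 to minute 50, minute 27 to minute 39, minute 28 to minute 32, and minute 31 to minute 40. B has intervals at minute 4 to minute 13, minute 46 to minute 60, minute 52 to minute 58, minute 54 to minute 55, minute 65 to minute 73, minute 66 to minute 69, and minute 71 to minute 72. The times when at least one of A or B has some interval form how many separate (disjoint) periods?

A, merged: minute 10 to minute 11, minute 26 to minute 50.
B, merged: minute 4 to minute 13, minute 46 to minute 60, minute 65 to minute 73.
A ∪ B = minute 4 to minute 13, minute 26 to minute 60, minute 65 to minute 73.
That is 3 disjoint pieces.

3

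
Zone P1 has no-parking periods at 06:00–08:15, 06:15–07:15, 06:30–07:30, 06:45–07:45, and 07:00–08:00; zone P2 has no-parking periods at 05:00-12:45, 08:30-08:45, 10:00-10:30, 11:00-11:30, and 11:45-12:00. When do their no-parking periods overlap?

A, merged: 06:00-08:15.
B, merged: 05:00-12:45.
06:00-08:15 ∩ B → 06:00-08:15.

06:00-08:15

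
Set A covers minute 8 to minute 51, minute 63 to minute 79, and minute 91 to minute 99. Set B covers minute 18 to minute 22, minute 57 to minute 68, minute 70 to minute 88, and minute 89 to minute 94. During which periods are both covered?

minute 8 to minute 51 meets the second set on minute 18 to minute 22.
minute 63 to minute 79 meets the second set on minute 63 to minute 68, minute 70 to minute 79.
minute 91 to minute 99 meets the second set on minute 91 to minute 94.

minute 18 to minute 22, minute 63 to minute 68, minute 70 to minute 79, minute 91 to minute 94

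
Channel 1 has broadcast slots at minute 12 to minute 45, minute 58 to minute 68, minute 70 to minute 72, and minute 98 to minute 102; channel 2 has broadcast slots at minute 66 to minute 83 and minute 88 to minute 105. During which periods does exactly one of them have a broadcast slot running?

minute 12 to minute 45, minute 58 to minute 66, minute 68 to minute 70, minute 72 to minute 83, minute 88 to minute 98, minute 102 to minute 105

A \ B = minute 12 to minute 45, minute 58 to minute 66.
B \ A = minute 68 to minute 70, minute 72 to minute 83, minute 88 to minute 98, minute 102 to minute 105.
Union of the two gives the symmetric difference.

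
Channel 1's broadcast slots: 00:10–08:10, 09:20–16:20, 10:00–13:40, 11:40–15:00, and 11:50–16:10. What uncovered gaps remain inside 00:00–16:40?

The merged coverage is 00:10–08:10, 09:20–16:20.
Uncovered inside 00:00–16:40: 00:00–00:10, 08:10–09:20, 16:20–16:40.

00:00–00:10, 08:10–09:20, 16:20–16:40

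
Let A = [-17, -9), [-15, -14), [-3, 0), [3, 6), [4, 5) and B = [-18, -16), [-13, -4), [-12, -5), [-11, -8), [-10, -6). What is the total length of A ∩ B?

First set merges to [-17, -9), [-3, 0), [3, 6).
Second set merges to [-18, -16), [-13, -4).
A ∩ B = [-17, -16), [-13, -9).
Total: 1 + 4 = 5.

5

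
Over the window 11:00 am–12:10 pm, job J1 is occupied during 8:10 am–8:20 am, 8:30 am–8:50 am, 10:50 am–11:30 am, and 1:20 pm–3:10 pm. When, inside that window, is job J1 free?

11:30 am–12:10 pm

The merged coverage is 8:10 am–8:20 am, 8:30 am–8:50 am, 10:50 am–11:30 am, 1:20 pm–3:10 pm.
Gaps within 11:00 am–12:10 pm: 11:30 am–12:10 pm.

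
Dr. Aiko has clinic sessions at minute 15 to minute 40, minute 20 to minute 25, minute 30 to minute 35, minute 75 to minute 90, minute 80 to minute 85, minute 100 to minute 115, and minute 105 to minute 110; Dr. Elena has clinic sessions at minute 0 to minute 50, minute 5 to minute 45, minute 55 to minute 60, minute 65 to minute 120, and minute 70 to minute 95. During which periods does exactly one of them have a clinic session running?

First set merges to minute 15 to minute 40, minute 75 to minute 90, minute 100 to minute 115.
Second set merges to minute 0 to minute 50, minute 55 to minute 60, minute 65 to minute 120.
Only in the first: none.
Only in the second: minute 0 to minute 15, minute 40 to minute 50, minute 55 to minute 60, minute 65 to minute 75, minute 90 to minute 100, minute 115 to minute 120.
Together these are the periods covered by exactly one.

minute 0 to minute 15, minute 40 to minute 50, minute 55 to minute 60, minute 65 to minute 75, minute 90 to minute 100, minute 115 to minute 120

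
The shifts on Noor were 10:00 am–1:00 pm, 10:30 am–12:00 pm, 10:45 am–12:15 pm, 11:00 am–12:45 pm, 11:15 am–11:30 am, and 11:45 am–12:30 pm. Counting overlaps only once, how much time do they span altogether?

Merged: 10:00 am–1:00 pm.
Length: 3 h.

3 h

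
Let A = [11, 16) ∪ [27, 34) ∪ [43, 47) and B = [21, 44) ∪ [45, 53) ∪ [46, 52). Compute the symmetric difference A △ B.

[11, 16) ∪ [21, 27) ∪ [34, 43) ∪ [44, 45) ∪ [47, 53)

Second set merges to [21, 44), [45, 53).
A \ B = [11, 16), [44, 45).
B \ A = [21, 27), [34, 43), [47, 53).
Union of the two gives the symmetric difference.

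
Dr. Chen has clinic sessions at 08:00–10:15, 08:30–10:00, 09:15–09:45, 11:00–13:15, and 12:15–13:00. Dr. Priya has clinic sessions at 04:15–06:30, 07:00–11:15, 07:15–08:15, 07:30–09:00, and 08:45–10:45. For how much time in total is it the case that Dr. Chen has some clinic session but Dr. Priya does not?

2 h

Merge the first list: 08:00–10:15, 11:00–13:15.
Merge the second list: 04:15–06:30, 07:00–11:15.
A \ B = 11:15–13:15.
Total: 2 h.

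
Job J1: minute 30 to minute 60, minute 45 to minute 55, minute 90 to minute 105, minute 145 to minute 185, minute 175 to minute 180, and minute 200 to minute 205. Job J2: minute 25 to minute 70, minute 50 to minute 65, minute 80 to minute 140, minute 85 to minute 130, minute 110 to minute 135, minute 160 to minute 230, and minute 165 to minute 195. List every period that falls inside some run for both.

First set merges to minute 30 to minute 60, minute 90 to minute 105, minute 145 to minute 185, minute 200 to minute 205.
Second set merges to minute 25 to minute 70, minute 80 to minute 140, minute 160 to minute 230.
minute 30 to minute 60 overlaps B on minute 30 to minute 60.
minute 90 to minute 105 overlaps B on minute 90 to minute 105.
minute 145 to minute 185 overlaps B on minute 160 to minute 185.
minute 200 to minute 205 overlaps B on minute 200 to minute 205.

minute 30 to minute 60, minute 90 to minute 105, minute 160 to minute 185, minute 200 to minute 205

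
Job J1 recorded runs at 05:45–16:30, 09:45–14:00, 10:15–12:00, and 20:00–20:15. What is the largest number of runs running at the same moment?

3

Sweep endpoints in order; track running count of active intervals.
Peak of 3 reached at 10:15.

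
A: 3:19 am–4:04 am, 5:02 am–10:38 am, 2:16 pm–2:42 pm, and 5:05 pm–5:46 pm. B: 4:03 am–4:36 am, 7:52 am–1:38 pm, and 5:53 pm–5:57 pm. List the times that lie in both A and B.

4:03 am–4:04 am, 7:52 am–10:38 am

3:19 am–4:04 am ∩ B → 4:03 am–4:04 am.
5:02 am–10:38 am ∩ B → 7:52 am–10:38 am.
2:16 pm–2:42 pm meets no B interval.
5:05 pm–5:46 pm meets no B interval.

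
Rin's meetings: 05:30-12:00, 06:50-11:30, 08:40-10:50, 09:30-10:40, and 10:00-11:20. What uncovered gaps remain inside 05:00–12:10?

05:00-05:30, 12:00-12:10

Covered (merged): 05:30-12:00.
Gaps within 05:00-12:10: 05:00-05:30, 12:00-12:10.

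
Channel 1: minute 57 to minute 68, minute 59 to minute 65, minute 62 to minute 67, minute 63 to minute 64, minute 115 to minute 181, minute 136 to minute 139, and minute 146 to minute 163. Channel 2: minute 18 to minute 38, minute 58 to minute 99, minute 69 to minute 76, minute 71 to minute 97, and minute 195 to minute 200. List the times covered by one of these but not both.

A, merged: minute 57 to minute 68, minute 115 to minute 181.
B, merged: minute 18 to minute 38, minute 58 to minute 99, minute 195 to minute 200.
Only in the first: minute 57 to minute 58, minute 115 to minute 181.
Only in the second: minute 18 to minute 38, minute 68 to minute 99, minute 195 to minute 200.
Together these are the periods covered by exactly one.

minute 18 to minute 38, minute 57 to minute 58, minute 68 to minute 99, minute 115 to minute 181, minute 195 to minute 200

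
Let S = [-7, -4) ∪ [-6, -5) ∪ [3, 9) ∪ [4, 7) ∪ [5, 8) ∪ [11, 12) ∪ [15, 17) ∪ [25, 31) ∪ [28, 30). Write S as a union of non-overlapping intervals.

[-6, -5) overlaps/touches [-7, -4) → extend to [-7, -4).
[3, 9) is disjoint → start new block.
[4, 7) overlaps/touches [3, 9) → extend to [3, 9).
[5, 8) overlaps/touches [3, 9) → extend to [3, 9).
[11, 12) is disjoint → start new block.
[15, 17) is disjoint → start new block.
[25, 31) is disjoint → start new block.
[28, 30) overlaps/touches [25, 31) → extend to [25, 31).

[-7, -4) ∪ [3, 9) ∪ [11, 12) ∪ [15, 17) ∪ [25, 31)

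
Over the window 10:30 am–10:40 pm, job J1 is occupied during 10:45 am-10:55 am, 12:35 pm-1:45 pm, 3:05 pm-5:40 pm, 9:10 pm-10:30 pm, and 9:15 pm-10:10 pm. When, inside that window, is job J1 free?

Covered (merged): 10:45 am–10:55 am, 12:35 pm–1:45 pm, 3:05 pm–5:40 pm, 9:10 pm–10:30 pm.
Gaps within 10:30 am–10:40 pm: 10:30 am–10:45 am, 10:55 am–12:35 pm, 1:45 pm–3:05 pm, 5:40 pm–9:10 pm, 10:30 pm–10:40 pm.

10:30 am–10:45 am, 10:55 am–12:35 pm, 1:45 pm–3:05 pm, 5:40 pm–9:10 pm, 10:30 pm–10:40 pm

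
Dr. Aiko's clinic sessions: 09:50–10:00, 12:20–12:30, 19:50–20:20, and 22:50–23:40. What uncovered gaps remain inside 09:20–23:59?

Covered (merged): 09:50–10:00, 12:20–12:30, 19:50–20:20, 22:50–23:40.
Uncovered inside 09:20–23:59: 09:20–09:50, 10:00–12:20, 12:30–19:50, 20:20–22:50, 23:40–23:59.

09:20–09:50, 10:00–12:20, 12:30–19:50, 20:20–22:50, 23:40–23:59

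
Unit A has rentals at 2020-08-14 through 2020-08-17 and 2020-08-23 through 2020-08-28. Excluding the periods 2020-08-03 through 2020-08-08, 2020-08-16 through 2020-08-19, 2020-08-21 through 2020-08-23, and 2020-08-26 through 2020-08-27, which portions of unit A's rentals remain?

2020-08-14 through 2020-08-15, 2020-08-24 through 2020-08-25, 2020-08-28 through 2020-08-28

2020-08-14 through 2020-08-17 minus B → 2020-08-14 through 2020-08-15.
2020-08-23 through 2020-08-28 minus B → 2020-08-24 through 2020-08-25, 2020-08-28 through 2020-08-28.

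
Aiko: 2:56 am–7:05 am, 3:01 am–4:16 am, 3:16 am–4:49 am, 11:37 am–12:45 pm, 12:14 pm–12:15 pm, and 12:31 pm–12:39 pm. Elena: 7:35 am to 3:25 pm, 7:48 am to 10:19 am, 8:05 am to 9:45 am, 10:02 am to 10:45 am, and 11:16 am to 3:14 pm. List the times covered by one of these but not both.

First set merges to 2:56 am–7:05 am, 11:37 am–12:45 pm.
Second set merges to 7:35 am–3:25 pm.
Only in the first: 2:56 am–7:05 am.
Only in the second: 7:35 am–11:37 am, 12:45 pm–3:25 pm.
Together these are the periods covered by exactly one.

2:56 am–7:05 am, 7:35 am–11:37 am, 12:45 pm–3:25 pm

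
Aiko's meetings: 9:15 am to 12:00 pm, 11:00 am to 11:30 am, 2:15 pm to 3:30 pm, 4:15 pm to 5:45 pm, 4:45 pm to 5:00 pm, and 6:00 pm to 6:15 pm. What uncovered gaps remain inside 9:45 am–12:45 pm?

After merging, the occupied span is 9:15 am-12:00 pm, 2:15 pm-3:30 pm, 4:15 pm-5:45 pm, 6:00 pm-6:15 pm.
Uncovered inside 9:45 am-12:45 pm: 12:00 pm-12:45 pm.

12:00 pm-12:45 pm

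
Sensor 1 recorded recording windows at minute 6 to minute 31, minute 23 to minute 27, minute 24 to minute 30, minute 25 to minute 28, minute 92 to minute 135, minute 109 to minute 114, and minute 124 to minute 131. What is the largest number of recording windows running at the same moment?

At minute 25, 4 of the intervals are simultaneously active.
No point has more.

4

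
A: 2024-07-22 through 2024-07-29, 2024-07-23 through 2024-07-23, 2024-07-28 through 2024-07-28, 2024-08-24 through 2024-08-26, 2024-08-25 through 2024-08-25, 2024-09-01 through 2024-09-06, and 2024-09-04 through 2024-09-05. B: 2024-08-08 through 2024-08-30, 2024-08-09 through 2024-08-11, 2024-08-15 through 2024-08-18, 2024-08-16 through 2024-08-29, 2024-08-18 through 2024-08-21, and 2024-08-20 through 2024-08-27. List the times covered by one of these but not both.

2024-07-22 through 2024-07-29, 2024-08-08 through 2024-08-23, 2024-08-27 through 2024-08-30, 2024-09-01 through 2024-09-06

A, merged: 2024-07-22 through 2024-07-29, 2024-08-24 through 2024-08-26, 2024-09-01 through 2024-09-06.
B, merged: 2024-08-08 through 2024-08-30.
A \ B = 2024-07-22 through 2024-07-29, 2024-09-01 through 2024-09-06.
B \ A = 2024-08-08 through 2024-08-23, 2024-08-27 through 2024-08-30.
Union of the two gives the symmetric difference.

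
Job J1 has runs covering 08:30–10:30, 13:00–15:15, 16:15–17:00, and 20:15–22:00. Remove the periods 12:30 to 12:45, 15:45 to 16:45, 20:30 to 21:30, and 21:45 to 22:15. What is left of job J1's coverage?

08:30-10:30: no B overlap → unchanged.
13:00-15:15: no B overlap → unchanged.
16:15-17:00 minus B → 16:45-17:00.
20:15-22:00 minus B → 20:15-20:30, 21:30-21:45.

08:30-10:30, 13:00-15:15, 16:45-17:00, 20:15-20:30, 21:30-21:45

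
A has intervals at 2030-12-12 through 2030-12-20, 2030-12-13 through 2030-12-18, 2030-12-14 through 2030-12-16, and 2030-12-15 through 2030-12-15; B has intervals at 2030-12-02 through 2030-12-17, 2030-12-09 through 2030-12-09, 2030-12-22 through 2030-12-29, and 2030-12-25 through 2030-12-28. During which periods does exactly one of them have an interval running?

2030-12-02 through 2030-12-11, 2030-12-18 through 2030-12-20, 2030-12-22 through 2030-12-29

Merge the first list: 2030-12-12 through 2030-12-20.
Merge the second list: 2030-12-02 through 2030-12-17, 2030-12-22 through 2030-12-29.
A but not B: 2030-12-18 through 2030-12-20.
B but not A: 2030-12-02 through 2030-12-11, 2030-12-22 through 2030-12-29.
Combining gives A △ B.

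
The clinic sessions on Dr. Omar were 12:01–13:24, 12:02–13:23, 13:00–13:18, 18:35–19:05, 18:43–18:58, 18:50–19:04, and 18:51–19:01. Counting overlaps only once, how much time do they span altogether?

Merged: 12:01-13:24, 18:35-19:05.
Lengths: 1 h 23 min + 30 min = 1 h 53 min.

1 h 53 min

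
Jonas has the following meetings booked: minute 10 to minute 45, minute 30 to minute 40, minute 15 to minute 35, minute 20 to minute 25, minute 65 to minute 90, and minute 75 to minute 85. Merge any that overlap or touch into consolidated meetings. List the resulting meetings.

minute 10 to minute 45, minute 65 to minute 90

Sort by start: minute 10 to minute 45, minute 15 to minute 35, minute 20 to minute 25, minute 30 to minute 40, minute 65 to minute 90, minute 75 to minute 85.
minute 15 to minute 35 overlaps/touches minute 10 to minute 45 → extend to minute 10 to minute 45.
minute 20 to minute 25 overlaps/touches minute 10 to minute 45 → extend to minute 10 to minute 45.
minute 30 to minute 40 overlaps/touches minute 10 to minute 45 → extend to minute 10 to minute 45.
minute 65 to minute 90 is disjoint → start new block.
minute 75 to minute 85 overlaps/touches minute 65 to minute 90 → extend to minute 65 to minute 90.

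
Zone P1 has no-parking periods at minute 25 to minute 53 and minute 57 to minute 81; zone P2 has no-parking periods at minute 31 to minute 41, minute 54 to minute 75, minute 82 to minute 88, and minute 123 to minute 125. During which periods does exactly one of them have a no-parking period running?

minute 25 to minute 31, minute 41 to minute 53, minute 54 to minute 57, minute 75 to minute 81, minute 82 to minute 88, minute 123 to minute 125

A \ B = minute 25 to minute 31, minute 41 to minute 53, minute 75 to minute 81.
B \ A = minute 54 to minute 57, minute 82 to minute 88, minute 123 to minute 125.
Union of the two gives the symmetric difference.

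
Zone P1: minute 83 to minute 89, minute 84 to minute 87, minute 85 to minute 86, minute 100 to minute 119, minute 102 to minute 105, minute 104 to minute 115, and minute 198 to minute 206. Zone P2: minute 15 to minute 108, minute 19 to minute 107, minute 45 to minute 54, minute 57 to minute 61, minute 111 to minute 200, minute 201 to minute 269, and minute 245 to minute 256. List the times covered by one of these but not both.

minute 15 to minute 83, minute 89 to minute 100, minute 108 to minute 111, minute 119 to minute 198, minute 200 to minute 201, minute 206 to minute 269

Merge the first list: minute 83 to minute 89, minute 100 to minute 119, minute 198 to minute 206.
Merge the second list: minute 15 to minute 108, minute 111 to minute 200, minute 201 to minute 269.
Only in the first: minute 108 to minute 111, minute 200 to minute 201.
Only in the second: minute 15 to minute 83, minute 89 to minute 100, minute 119 to minute 198, minute 206 to minute 269.
Together these are the periods covered by exactly one.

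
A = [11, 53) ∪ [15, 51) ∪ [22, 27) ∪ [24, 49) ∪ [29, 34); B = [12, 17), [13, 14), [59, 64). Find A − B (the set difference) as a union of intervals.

[11, 12) ∪ [17, 53)

A, merged: [11, 53).
B, merged: [12, 17), [59, 64).
[11, 53) minus B → [11, 12), [17, 53).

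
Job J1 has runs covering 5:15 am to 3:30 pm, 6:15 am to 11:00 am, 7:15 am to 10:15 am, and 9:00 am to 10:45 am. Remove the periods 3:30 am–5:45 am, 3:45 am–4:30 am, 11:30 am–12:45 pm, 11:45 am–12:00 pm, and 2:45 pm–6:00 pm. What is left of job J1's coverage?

A, merged: 5:15 am–3:30 pm.
B, merged: 3:30 am–5:45 am, 11:30 am–12:45 pm, 2:45 pm–6:00 pm.
5:15 am–3:30 pm minus B → 5:45 am–11:30 am, 12:45 pm–2:45 pm.

5:45 am–11:30 am, 12:45 pm–2:45 pm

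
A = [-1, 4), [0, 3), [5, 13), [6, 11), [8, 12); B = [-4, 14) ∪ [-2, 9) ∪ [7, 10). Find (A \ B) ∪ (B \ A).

Merge the first list: [-1, 4), [5, 13).
Merge the second list: [-4, 14).
Only in the first: none.
Only in the second: [-4, -1), [4, 5), [13, 14).
Together these are the periods covered by exactly one.

[-4, -1) ∪ [4, 5) ∪ [13, 14)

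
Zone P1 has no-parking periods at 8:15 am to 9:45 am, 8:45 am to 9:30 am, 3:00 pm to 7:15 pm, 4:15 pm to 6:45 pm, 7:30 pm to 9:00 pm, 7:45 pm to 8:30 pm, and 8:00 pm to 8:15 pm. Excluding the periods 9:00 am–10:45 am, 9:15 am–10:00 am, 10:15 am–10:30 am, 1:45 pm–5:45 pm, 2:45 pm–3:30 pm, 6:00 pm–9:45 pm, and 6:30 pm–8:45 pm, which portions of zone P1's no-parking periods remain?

First set merges to 8:15 am-9:45 am, 3:00 pm-7:15 pm, 7:30 pm-9:00 pm.
Second set merges to 9:00 am-10:45 am, 1:45 pm-5:45 pm, 6:00 pm-9:45 pm.
8:15 am-9:45 am minus B → 8:15 am-9:00 am.
3:00 pm-7:15 pm minus B → 5:45 pm-6:00 pm.
7:30 pm-9:00 pm: fully covered by B → removed.

8:15 am-9:00 am, 5:45 pm-6:00 pm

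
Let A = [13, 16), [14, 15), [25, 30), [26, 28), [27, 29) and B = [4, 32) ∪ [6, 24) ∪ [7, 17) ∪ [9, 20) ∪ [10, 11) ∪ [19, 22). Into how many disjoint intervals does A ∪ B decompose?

1

Merge the first list: [13, 16), [25, 30).
Merge the second list: [4, 32).
A ∪ B = [4, 32).
That is 1 disjoint piece.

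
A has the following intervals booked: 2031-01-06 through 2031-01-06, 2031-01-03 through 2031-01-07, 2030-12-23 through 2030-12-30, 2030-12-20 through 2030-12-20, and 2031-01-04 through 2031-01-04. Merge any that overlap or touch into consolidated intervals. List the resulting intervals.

Sort by start: 2030-12-20 through 2030-12-20, 2030-12-23 through 2030-12-30, 2031-01-03 through 2031-01-07, 2031-01-04 through 2031-01-04, 2031-01-06 through 2031-01-06.
2030-12-23 through 2030-12-30 is disjoint → start new block.
2031-01-03 through 2031-01-07 is disjoint → start new block.
2031-01-04 through 2031-01-04 overlaps/touches 2031-01-03 through 2031-01-07 → extend to 2031-01-03 through 2031-01-07.
2031-01-06 through 2031-01-06 overlaps/touches 2031-01-03 through 2031-01-07 → extend to 2031-01-03 through 2031-01-07.

2030-12-20 through 2030-12-20, 2030-12-23 through 2030-12-30, 2031-01-03 through 2031-01-07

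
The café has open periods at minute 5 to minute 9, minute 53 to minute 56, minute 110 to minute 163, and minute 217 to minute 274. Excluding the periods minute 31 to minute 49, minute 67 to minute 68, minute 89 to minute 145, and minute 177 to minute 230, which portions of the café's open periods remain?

minute 5 to minute 9, minute 53 to minute 56, minute 145 to minute 163, minute 230 to minute 274

minute 5 to minute 9 is untouched.
minute 53 to minute 56 is untouched.
minute 110 to minute 163 with B removed leaves minute 145 to minute 163.
minute 217 to minute 274 with B removed leaves minute 230 to minute 274.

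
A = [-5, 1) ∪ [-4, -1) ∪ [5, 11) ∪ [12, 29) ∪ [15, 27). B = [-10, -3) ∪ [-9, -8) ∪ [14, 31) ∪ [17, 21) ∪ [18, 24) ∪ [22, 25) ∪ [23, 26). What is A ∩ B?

A, merged: [-5, 1), [5, 11), [12, 29).
B, merged: [-10, -3), [14, 31).
[-5, 1) overlaps B on [-5, -3).
[5, 11) falls entirely outside B.
[12, 29) overlaps B on [14, 29).

[-5, -3) ∪ [14, 29)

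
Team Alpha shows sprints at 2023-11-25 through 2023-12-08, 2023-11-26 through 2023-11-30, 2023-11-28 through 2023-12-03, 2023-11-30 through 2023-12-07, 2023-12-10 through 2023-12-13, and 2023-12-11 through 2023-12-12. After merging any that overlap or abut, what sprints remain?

2023-11-26 through 2023-11-30 overlaps/touches 2023-11-25 through 2023-12-08 → extend to 2023-11-25 through 2023-12-08.
2023-11-28 through 2023-12-03 overlaps/touches 2023-11-25 through 2023-12-08 → extend to 2023-11-25 through 2023-12-08.
2023-11-30 through 2023-12-07 overlaps/touches 2023-11-25 through 2023-12-08 → extend to 2023-11-25 through 2023-12-08.
2023-12-10 through 2023-12-13 is disjoint → start new block.
2023-12-11 through 2023-12-12 overlaps/touches 2023-12-10 through 2023-12-13 → extend to 2023-12-10 through 2023-12-13.

2023-11-25 through 2023-12-08, 2023-12-10 through 2023-12-13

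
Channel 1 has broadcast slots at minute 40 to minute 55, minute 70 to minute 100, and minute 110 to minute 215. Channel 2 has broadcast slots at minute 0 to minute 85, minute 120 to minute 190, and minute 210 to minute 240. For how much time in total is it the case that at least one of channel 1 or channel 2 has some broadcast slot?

230 minutes

A ∪ B = minute 0 to minute 100, minute 110 to minute 240.
Total: 100 minutes + 130 minutes = 230 minutes.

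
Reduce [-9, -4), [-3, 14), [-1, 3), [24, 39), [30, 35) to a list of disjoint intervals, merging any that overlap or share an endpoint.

[-9, -4) ∪ [-3, 14) ∪ [24, 39)

[-3, 14) is disjoint → start new block.
[-1, 3) overlaps/touches [-3, 14) → extend to [-3, 14).
[24, 39) is disjoint → start new block.
[30, 35) overlaps/touches [24, 39) → extend to [24, 39).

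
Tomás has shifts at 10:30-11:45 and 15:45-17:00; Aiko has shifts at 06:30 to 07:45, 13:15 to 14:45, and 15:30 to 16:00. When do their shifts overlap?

10:30–11:45 meets no B interval.
15:45–17:00 ∩ B → 15:45–16:00.

15:45–16:00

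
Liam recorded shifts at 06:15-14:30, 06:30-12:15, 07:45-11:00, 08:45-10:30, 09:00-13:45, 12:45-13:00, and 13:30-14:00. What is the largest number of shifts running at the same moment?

5

At 09:00, 5 of the intervals are simultaneously active.
No point has more.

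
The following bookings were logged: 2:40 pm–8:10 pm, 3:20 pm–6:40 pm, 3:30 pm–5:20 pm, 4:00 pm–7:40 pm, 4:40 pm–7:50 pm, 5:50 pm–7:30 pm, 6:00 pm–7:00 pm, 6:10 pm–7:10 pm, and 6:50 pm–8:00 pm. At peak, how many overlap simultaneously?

7

Walk the sorted start/end points keeping a running depth.
The depth first hits 7 at 6:10 pm.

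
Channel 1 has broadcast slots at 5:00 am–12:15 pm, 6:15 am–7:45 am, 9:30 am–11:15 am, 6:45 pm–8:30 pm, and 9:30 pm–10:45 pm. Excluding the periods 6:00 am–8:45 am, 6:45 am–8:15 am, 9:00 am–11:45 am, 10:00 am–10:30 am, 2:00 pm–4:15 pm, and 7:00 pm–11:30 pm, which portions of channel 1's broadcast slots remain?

5:00 am–6:00 am, 8:45 am–9:00 am, 11:45 am–12:15 pm, 6:45 pm–7:00 pm

First set merges to 5:00 am–12:15 pm, 6:45 pm–8:30 pm, 9:30 pm–10:45 pm.
Second set merges to 6:00 am–8:45 am, 9:00 am–11:45 am, 2:00 pm–4:15 pm, 7:00 pm–11:30 pm.
5:00 am–12:15 pm minus B → 5:00 am–6:00 am, 8:45 am–9:00 am, 11:45 am–12:15 pm.
6:45 pm–8:30 pm minus B → 6:45 pm–7:00 pm.
9:30 pm–10:45 pm: fully covered by B → removed.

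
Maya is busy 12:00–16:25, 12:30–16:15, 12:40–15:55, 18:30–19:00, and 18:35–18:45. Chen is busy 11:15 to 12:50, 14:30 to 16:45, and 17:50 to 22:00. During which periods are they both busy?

A, merged: 12:00–16:25, 18:30–19:00.
12:00–16:25 overlaps B on 12:00–12:50, 14:30–16:25.
18:30–19:00 overlaps B on 18:30–19:00.

12:00–12:50, 14:30–16:25, 18:30–19:00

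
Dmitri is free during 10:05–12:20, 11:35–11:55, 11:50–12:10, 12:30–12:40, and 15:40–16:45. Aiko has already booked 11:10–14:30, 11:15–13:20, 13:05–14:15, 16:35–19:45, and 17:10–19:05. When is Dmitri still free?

10:05–11:10, 15:40–16:35

Merge the first list: 10:05–12:20, 12:30–12:40, 15:40–16:45.
Merge the second list: 11:10–14:30, 16:35–19:45.
10:05–12:20 minus B → 10:05–11:10.
12:30–12:40: fully covered by B → removed.
15:40–16:45 minus B → 15:40–16:35.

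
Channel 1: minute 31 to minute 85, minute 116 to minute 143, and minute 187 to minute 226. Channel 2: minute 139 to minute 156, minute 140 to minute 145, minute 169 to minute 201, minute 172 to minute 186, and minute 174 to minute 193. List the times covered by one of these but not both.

minute 31 to minute 85, minute 116 to minute 139, minute 143 to minute 156, minute 169 to minute 187, minute 201 to minute 226

B, merged: minute 139 to minute 156, minute 169 to minute 201.
Only in the first: minute 31 to minute 85, minute 116 to minute 139, minute 201 to minute 226.
Only in the second: minute 143 to minute 156, minute 169 to minute 187.
Together these are the periods covered by exactly one.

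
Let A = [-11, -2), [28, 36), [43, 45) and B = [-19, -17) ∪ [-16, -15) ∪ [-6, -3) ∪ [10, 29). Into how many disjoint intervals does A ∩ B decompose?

2

A ∩ B = [-6, -3), [28, 29).
That is 2 disjoint pieces.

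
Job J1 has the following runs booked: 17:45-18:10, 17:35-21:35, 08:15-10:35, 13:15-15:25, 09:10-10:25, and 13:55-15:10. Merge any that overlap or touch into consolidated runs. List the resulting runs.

08:15–10:35, 13:15–15:25, 17:35–21:35

Sort by start: 08:15–10:35, 09:10–10:25, 13:15–15:25, 13:55–15:10, 17:35–21:35, 17:45–18:10.
09:10–10:25 overlaps/touches 08:15–10:35 → extend to 08:15–10:35.
13:15–15:25 is disjoint → start new block.
13:55–15:10 overlaps/touches 13:15–15:25 → extend to 13:15–15:25.
17:35–21:35 is disjoint → start new block.
17:45–18:10 overlaps/touches 17:35–21:35 → extend to 17:35–21:35.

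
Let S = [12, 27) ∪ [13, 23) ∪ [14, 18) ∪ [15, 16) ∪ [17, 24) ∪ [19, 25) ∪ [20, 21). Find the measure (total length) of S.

15

Merged: [12, 27).
Length: 15.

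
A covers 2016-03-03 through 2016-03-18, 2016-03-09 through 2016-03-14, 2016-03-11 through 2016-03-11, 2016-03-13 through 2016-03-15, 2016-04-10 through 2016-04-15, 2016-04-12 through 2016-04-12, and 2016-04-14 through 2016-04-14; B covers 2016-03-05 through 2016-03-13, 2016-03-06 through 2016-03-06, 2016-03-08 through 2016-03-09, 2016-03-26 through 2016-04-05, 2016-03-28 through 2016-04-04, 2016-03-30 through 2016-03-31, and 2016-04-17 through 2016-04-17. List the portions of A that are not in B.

Merge the first list: 2016-03-03 through 2016-03-18, 2016-04-10 through 2016-04-15.
Merge the second list: 2016-03-05 through 2016-03-13, 2016-03-26 through 2016-04-05, 2016-04-17 through 2016-04-17.
2016-03-03 through 2016-03-18 minus B → 2016-03-03 through 2016-03-04, 2016-03-14 through 2016-03-18.
2016-04-10 through 2016-04-15: no B overlap → unchanged.

2016-03-03 through 2016-03-04, 2016-03-14 through 2016-03-18, 2016-04-10 through 2016-04-15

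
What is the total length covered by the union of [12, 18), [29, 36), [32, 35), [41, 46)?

Merged: [12, 18), [29, 36), [41, 46).
Lengths: 6 + 7 + 5 = 18.

18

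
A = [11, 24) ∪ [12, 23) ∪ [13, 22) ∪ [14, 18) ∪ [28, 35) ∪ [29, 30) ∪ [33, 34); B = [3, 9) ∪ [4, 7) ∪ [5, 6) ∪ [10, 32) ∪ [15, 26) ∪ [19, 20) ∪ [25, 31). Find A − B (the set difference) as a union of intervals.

A, merged: [11, 24), [28, 35).
B, merged: [3, 9), [10, 32).
[11, 24): fully covered by B → removed.
[28, 35) minus B → [32, 35).

[32, 35)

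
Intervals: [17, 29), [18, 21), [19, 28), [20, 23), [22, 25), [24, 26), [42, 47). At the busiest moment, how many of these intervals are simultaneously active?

At 20, 4 of the intervals are simultaneously active.
No point has more.

4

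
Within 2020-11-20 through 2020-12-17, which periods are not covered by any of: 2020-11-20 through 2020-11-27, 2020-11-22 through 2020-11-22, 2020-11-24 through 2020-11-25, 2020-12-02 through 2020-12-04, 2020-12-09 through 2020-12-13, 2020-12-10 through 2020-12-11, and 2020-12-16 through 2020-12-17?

2020-11-28 through 2020-12-01, 2020-12-05 through 2020-12-08, 2020-12-14 through 2020-12-15

Covered (merged): 2020-11-20 through 2020-11-27, 2020-12-02 through 2020-12-04, 2020-12-09 through 2020-12-13, 2020-12-16 through 2020-12-17.
Complement within 2020-11-20 through 2020-12-17: 2020-11-28 through 2020-12-01, 2020-12-05 through 2020-12-08, 2020-12-14 through 2020-12-15.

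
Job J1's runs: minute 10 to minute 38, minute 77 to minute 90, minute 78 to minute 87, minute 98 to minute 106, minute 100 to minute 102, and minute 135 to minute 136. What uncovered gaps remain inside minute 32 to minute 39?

Covered (merged): minute 10 to minute 38, minute 77 to minute 90, minute 98 to minute 106, minute 135 to minute 136.
Uncovered inside minute 32 to minute 39: minute 38 to minute 39.

minute 38 to minute 39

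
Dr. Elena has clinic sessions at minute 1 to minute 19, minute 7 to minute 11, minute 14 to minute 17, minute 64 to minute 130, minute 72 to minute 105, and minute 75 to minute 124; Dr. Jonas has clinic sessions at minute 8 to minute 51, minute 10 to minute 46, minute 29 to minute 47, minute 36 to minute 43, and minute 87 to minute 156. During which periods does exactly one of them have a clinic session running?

A, merged: minute 1 to minute 19, minute 64 to minute 130.
B, merged: minute 8 to minute 51, minute 87 to minute 156.
A but not B: minute 1 to minute 8, minute 64 to minute 87.
B but not A: minute 19 to minute 51, minute 130 to minute 156.
Combining gives A △ B.

minute 1 to minute 8, minute 19 to minute 51, minute 64 to minute 87, minute 130 to minute 156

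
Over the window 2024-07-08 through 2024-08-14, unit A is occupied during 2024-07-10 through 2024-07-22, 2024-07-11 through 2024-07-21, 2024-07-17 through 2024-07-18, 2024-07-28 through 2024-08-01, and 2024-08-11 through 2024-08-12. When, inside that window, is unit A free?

2024-07-08 through 2024-07-09, 2024-07-23 through 2024-07-27, 2024-08-02 through 2024-08-10, 2024-08-13 through 2024-08-14

Covered (merged): 2024-07-10 through 2024-07-22, 2024-07-28 through 2024-08-01, 2024-08-11 through 2024-08-12.
Uncovered inside 2024-07-08 through 2024-08-14: 2024-07-08 through 2024-07-09, 2024-07-23 through 2024-07-27, 2024-08-02 through 2024-08-10, 2024-08-13 through 2024-08-14.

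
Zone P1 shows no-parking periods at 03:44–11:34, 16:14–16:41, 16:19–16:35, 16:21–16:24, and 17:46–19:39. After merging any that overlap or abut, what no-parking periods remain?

16:14–16:41 is disjoint → start new block.
16:19–16:35 overlaps/touches 16:14–16:41 → extend to 16:14–16:41.
16:21–16:24 overlaps/touches 16:14–16:41 → extend to 16:14–16:41.
17:46–19:39 is disjoint → start new block.

03:44–11:34, 16:14–16:41, 17:46–19:39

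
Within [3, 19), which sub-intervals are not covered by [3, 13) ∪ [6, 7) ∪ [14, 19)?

Covered (merged): [3, 13), [14, 19).
Complement within [3, 19): [13, 14).

[13, 14)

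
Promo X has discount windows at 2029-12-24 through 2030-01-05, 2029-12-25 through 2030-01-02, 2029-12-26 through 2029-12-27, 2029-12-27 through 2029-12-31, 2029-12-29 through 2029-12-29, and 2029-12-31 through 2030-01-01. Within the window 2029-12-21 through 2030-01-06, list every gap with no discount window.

After merging, the occupied span is 2029-12-24 through 2030-01-05.
Gaps within 2029-12-21 through 2030-01-06: 2029-12-21 through 2029-12-23, 2030-01-06 through 2030-01-06.

2029-12-21 through 2029-12-23, 2030-01-06 through 2030-01-06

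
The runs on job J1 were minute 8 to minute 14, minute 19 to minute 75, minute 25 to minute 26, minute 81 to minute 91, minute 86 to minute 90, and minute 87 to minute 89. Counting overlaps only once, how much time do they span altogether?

72 minutes

Merged: minute 8 to minute 14, minute 19 to minute 75, minute 81 to minute 91.
Lengths: 6 minutes + 56 minutes + 10 minutes = 72 minutes.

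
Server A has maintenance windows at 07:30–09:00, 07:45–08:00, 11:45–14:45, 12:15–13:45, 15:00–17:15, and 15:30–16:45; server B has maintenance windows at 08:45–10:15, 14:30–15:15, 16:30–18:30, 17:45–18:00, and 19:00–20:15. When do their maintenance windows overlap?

08:45-09:00, 14:30-14:45, 15:00-15:15, 16:30-17:15

A, merged: 07:30-09:00, 11:45-14:45, 15:00-17:15.
B, merged: 08:45-10:15, 14:30-15:15, 16:30-18:30, 19:00-20:15.
07:30-09:00 overlaps B on 08:45-09:00.
11:45-14:45 overlaps B on 14:30-14:45.
15:00-17:15 overlaps B on 15:00-15:15, 16:30-17:15.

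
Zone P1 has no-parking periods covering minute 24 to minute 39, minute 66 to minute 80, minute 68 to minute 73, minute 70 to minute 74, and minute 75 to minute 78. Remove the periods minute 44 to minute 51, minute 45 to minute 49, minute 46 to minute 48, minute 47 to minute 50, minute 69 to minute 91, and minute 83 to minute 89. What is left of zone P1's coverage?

First set merges to minute 24 to minute 39, minute 66 to minute 80.
Second set merges to minute 44 to minute 51, minute 69 to minute 91.
minute 24 to minute 39: no B overlap → unchanged.
minute 66 to minute 80 minus B → minute 66 to minute 69.

minute 24 to minute 39, minute 66 to minute 69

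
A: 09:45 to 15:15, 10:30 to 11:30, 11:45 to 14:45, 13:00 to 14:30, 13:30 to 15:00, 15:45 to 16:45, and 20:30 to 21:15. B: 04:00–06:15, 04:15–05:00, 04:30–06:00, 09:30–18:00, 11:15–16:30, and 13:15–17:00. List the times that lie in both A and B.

A, merged: 09:45-15:15, 15:45-16:45, 20:30-21:15.
B, merged: 04:00-06:15, 09:30-18:00.
09:45-15:15 meets the second set on 09:45-15:15.
15:45-16:45 meets the second set on 15:45-16:45.
20:30-21:15: no overlap with the second set.

09:45-15:15, 15:45-16:45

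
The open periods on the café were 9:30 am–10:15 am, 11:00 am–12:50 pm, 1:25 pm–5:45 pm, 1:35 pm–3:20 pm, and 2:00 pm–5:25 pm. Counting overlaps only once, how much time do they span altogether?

6 h 55 min

Merged: 9:30 am–10:15 am, 11:00 am–12:50 pm, 1:25 pm–5:45 pm.
Lengths: 45 min + 1 h 50 min + 4 h 20 min = 6 h 55 min.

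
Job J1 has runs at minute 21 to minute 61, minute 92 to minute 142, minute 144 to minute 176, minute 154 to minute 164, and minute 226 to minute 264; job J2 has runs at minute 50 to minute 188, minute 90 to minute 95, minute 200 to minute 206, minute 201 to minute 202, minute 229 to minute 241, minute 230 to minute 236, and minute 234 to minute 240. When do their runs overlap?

A, merged: minute 21 to minute 61, minute 92 to minute 142, minute 144 to minute 176, minute 226 to minute 264.
B, merged: minute 50 to minute 188, minute 200 to minute 206, minute 229 to minute 241.
minute 21 to minute 61 ∩ B → minute 50 to minute 61.
minute 92 to minute 142 ∩ B → minute 92 to minute 142.
minute 144 to minute 176 ∩ B → minute 144 to minute 176.
minute 226 to minute 264 ∩ B → minute 229 to minute 241.

minute 50 to minute 61, minute 92 to minute 142, minute 144 to minute 176, minute 229 to minute 241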